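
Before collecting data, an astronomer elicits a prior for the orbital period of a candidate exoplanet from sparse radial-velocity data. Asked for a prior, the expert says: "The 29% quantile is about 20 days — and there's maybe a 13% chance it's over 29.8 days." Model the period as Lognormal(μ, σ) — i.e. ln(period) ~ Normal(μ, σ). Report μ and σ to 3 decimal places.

μ ≈ 3.127, σ ≈ 0.237

If T ~ Lognormal(μ,σ) then ln T ~ Normal(μ,σ), so the p-quantile of ln T is μ + z_p·σ.
ln(20) = 2.996 and ln(29.8) = 3.395; z_{0.29} = -0.5534, z_{0.87} = 1.126.
σ = (3.395 − 2.996)/(1.126 − (-0.5534)) = 0.237.
μ = 2.996 − (-0.5534)·0.237 = 3.127.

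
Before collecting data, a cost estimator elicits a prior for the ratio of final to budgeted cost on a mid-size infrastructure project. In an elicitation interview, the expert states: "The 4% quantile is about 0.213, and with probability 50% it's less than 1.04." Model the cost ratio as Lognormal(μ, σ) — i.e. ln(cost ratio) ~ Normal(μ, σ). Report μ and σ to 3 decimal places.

μ ≈ 0.039, σ ≈ 0.906

If T ~ Lognormal(μ,σ) then ln T ~ Normal(μ,σ), so the p-quantile of ln T is μ + z_p·σ.
ln(0.213) = -1.546 and ln(1.04) = 0.03922; z_{0.04} = -1.751, z_{0.5} = 0.
σ = (0.03922 − -1.546)/(0 − (-1.751)) = 0.906.
μ = -1.546 − (-1.751)·0.906 = 0.039.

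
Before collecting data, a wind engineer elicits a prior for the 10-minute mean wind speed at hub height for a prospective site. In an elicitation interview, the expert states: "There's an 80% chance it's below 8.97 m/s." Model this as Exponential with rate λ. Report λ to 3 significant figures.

λ ≈ 0.179

P(T < 8.97) = 1 − e^(−λ·8.97) = 0.8, so λ = −ln(1−0.8)/8.97 = −ln(0.2)/8.97 = 0.179.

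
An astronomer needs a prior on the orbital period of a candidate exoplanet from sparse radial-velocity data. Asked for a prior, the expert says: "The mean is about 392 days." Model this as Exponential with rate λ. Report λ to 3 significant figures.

Exponential mean = 1/λ, so λ = 1/392.0 = 0.00255.

λ ≈ 0.00255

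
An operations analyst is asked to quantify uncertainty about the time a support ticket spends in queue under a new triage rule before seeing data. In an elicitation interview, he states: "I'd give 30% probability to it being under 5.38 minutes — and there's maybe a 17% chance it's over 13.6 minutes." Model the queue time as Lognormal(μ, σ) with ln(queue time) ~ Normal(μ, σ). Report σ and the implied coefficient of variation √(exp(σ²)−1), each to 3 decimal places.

If T ~ Lognormal(μ,σ) then ln T ~ Normal(μ,σ), so the p-quantile of ln T is μ + z_p·σ.
ln(5.38) = 1.683 and ln(13.6) = 2.61; z_{0.3} = -0.5244, z_{0.83} = 0.9542.
σ = (2.61 − 1.683)/(0.9542 − (-0.5244)) = 0.627.
μ = 1.683 − (-0.5244)·0.627 = 2.012.
CV = √(exp(σ²)−1) = √(exp(0.3934)−1) = 0.694.

σ ≈ 0.627, CV ≈ 0.694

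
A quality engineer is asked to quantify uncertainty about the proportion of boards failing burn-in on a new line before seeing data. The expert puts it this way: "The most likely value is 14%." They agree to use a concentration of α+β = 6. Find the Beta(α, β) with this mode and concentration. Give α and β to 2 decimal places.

α = 1.56, β = 4.44

For α,β > 1 the Beta mode is (α−1)/(α+β−2). With α+β = 6, the mode is (α−1)/4.
Set (α−1)/4 = 0.14 → α = 1 + 0.14·4 = 1.56.
β = 6 − α = 4.44.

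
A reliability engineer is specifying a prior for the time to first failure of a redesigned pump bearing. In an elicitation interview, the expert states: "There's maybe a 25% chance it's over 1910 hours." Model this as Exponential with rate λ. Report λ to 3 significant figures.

P(T > 1910.0) = e^(−λ·1910.0) = 0.25, so λ = −ln(0.25)/1910.0 = 0.000726.

λ ≈ 0.000726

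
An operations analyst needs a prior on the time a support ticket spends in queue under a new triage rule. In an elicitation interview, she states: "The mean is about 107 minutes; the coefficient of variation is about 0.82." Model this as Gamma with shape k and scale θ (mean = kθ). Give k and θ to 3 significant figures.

k ≈ 1.49, θ ≈ 71.9

For Gamma(k, scale θ): mean = kθ, variance = kθ², so CV = 1/√k.
CV = 0.82, hence k = 1/CV² = 1.49.
Then θ = mean/k = 107/1.49 = 71.9.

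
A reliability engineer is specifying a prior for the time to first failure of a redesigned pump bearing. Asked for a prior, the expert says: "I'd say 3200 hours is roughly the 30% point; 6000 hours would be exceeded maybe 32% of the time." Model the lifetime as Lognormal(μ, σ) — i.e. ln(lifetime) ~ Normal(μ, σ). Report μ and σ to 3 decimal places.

μ ≈ 8.403, σ ≈ 0.634

If T ~ Lognormal(μ,σ) then ln T ~ Normal(μ,σ), so the p-quantile of ln T is μ + z_p·σ.
ln(3200) = 8.071 and ln(6000) = 8.7; z_{0.3} = -0.5244, z_{0.68} = 0.4677.
σ = (8.7 − 8.071)/(0.4677 − (-0.5244)) = 0.634.
μ = 8.071 − (-0.5244)·0.634 = 8.403.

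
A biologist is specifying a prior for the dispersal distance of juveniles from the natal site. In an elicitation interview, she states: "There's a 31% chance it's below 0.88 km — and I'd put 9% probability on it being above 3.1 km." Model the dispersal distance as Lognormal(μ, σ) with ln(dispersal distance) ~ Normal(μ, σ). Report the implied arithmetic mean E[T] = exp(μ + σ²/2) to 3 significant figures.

If T ~ Lognormal(μ,σ) then ln T ~ Normal(μ,σ), so the p-quantile of ln T is μ + z_p·σ.
ln(0.88) = -0.1278 and ln(3.1) = 1.131; z_{0.31} = -0.4959, z_{0.91} = 1.341.
σ = (1.131 − -0.1278)/(1.341 − (-0.4959)) = 0.686.
μ = -0.1278 − (-0.4959)·0.686 = 0.212.
E[T] = exp(μ + σ²/2) = exp(0.212 + 0.2350) = 1.56 km.

E[T] ≈ 1.56 km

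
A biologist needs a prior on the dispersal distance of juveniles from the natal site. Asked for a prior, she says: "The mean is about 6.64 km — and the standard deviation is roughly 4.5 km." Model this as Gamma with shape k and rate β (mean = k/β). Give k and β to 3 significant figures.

k ≈ 2.18, β ≈ 0.328

For Gamma(k, rate β): mean = k/β, variance = k/β², so CV = 1/√k.
CV = SD/mean = 4.5/6.64 = 0.6777, hence k = 1/CV² = 2.18.
Then β = k/mean = 2.18/6.64 = 0.328.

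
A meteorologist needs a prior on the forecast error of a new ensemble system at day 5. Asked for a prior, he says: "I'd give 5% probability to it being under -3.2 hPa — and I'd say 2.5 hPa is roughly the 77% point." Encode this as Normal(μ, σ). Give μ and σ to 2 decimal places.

μ = 0.73, σ = 2.39

For Normal(μ,σ), the p-quantile is μ + z_p·σ. Here z_{0.05} = -1.645, z_{0.77} = 0.7388.
So -3.2 = μ − 1.645σ and 2.5 = μ + 0.7388σ.
Subtracting: σ = (2.5 − -3.2)/(0.7388 − (-1.645)) = 2.39.
Then μ = -3.2 − (-1.645)·2.39 = 0.73.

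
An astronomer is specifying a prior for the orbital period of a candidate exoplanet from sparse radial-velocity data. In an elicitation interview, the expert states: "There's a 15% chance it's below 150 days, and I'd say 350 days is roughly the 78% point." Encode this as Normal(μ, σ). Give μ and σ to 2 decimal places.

The p-quantile of Normal(μ,σ) is μ + z_p·σ, with z_{0.15} = -1.036 and z_{0.78} = 0.7722.
Eliminate σ: μ = (z₂·x₁ − z₁·x₂)/(z₂ − z₁) = (0.7722·150 − (-1.036)·350)/1.809 = 264.61.
Then σ = (x₂ − x₁)/(z₂ − z₁) = (350 − 150)/1.809 = 110.58.

μ = 264.61, σ = 110.58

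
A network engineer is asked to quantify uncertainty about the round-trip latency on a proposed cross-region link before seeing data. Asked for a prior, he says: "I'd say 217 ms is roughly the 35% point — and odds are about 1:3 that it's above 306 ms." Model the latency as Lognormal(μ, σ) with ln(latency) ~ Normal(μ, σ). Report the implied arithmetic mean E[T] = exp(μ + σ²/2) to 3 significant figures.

E[T] ≈ 259 ms

If T ~ Lognormal(μ,σ) then ln T ~ Normal(μ,σ), so the p-quantile of ln T is μ + z_p·σ.
ln(217) = 5.38 and ln(306) = 5.724; z_{0.35} = -0.3853, z_{0.75} = 0.6745.
σ = (5.724 − 5.38)/(0.6745 − (-0.3853)) = 0.324.
μ = 5.38 − (-0.3853)·0.324 = 5.505.
E[T] = exp(μ + σ²/2) = exp(5.505 + 0.0526) = 259 ms.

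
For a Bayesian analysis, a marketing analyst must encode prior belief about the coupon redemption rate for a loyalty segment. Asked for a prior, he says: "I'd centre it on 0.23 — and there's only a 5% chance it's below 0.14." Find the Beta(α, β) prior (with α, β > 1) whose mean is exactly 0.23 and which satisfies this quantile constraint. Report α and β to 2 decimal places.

α ≈ 11.64, β ≈ 38.96

With mean 0.23 fixed, write α = 0.23s, β = 0.77s where s = α+β.
Need P(θ < 0.14) = 0.05 under Beta(0.23s, 0.77s). Normal approximation: (q−m)/√(m(1−m)/s) ≈ z_{0.05} = -1.64, so s ≈ 0.23·0.77·(-1.64)²/(0.14−0.23)² = 59.2.
At s = 59.2: P(θ<0.14) ≈ 0.037. Adjusting to match 0.05 gives s ≈ 50.59.
So α = 0.23·50.59 ≈ 11.64, β = 0.77·50.59 ≈ 38.96.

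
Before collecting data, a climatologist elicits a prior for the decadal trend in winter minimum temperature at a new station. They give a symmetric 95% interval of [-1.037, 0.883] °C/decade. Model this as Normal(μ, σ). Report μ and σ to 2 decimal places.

μ = -0.08, σ = 0.49

A symmetric 95% interval runs μ ± z·σ with z = 1.96.
Half-width = 0.96, so σ = 0.96/1.96 = 0.49.
μ is the interval midpoint, -0.08.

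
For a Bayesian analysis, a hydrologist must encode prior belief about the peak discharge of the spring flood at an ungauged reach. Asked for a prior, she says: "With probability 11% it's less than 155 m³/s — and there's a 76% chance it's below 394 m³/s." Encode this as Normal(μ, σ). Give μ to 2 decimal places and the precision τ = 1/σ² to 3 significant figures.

μ = 306.66, τ = 6.54e-05

For Normal(μ,σ), the p-quantile is μ + z_p·σ. Here z_{0.11} = -1.227, z_{0.76} = 0.7063.
So 155 = μ − 1.227σ and 394 = μ + 0.7063σ.
Subtracting: σ = (394 − 155)/(0.7063 − (-1.227)) = 123.65.
Then μ = 155 − (-1.227)·123.65 = 306.66.
Precision τ = 1/σ² = 1/123.7² = 6.54e-05.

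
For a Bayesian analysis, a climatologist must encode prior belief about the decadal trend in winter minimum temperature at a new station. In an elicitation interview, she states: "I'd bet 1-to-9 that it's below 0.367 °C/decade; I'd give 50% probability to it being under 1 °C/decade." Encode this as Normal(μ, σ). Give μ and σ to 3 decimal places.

μ = 1.000, σ = 0.494

The p-quantile of Normal(μ,σ) is μ + z_p·σ, with z_{0.1} = -1.282 and z_{0.5} = 0.
Eliminate σ: μ = (z₂·x₁ − z₁·x₂)/(z₂ − z₁) = (0·0.367 − (-1.282)·1)/1.282 = 1.000.
Then σ = (x₂ − x₁)/(z₂ − z₁) = (1 − 0.367)/1.282 = 0.494.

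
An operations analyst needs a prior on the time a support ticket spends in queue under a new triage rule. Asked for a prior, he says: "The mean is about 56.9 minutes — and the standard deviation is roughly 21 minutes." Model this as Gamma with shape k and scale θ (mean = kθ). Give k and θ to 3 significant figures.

k ≈ 7.34, θ ≈ 7.75

For Gamma(k, scale θ): mean = kθ, variance = kθ², so CV = 1/√k.
CV = SD/mean = 21/56.9 = 0.3691, hence k = 1/CV² = 7.34.
Then θ = mean/k = 56.9/7.34 = 7.75.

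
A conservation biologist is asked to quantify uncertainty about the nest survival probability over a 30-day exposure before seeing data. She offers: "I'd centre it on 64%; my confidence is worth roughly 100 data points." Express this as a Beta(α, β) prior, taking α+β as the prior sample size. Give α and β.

Under the effective-sample-size interpretation, Beta(α, β) has prior mean α/(α+β) and prior sample size α+β.
So α+β = 100 and α/(α+β) = 0.64, giving α = 0.64·100 = 64 and β = 100 − 64 = 36.

α = 64, β = 36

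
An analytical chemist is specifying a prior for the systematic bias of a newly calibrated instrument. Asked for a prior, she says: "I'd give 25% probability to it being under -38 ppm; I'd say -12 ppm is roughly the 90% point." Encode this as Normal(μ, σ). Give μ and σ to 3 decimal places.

μ = -29.035, σ = 13.292

The p-quantile of Normal(μ,σ) is μ + z_p·σ, with z_{0.25} = -0.6745 and z_{0.9} = 1.282.
Eliminate σ: μ = (z₂·x₁ − z₁·x₂)/(z₂ − z₁) = (1.282·-38 − (-0.6745)·-12)/1.956 = -29.035.
Then σ = (x₂ − x₁)/(z₂ − z₁) = (-12 − -38)/1.956 = 13.292.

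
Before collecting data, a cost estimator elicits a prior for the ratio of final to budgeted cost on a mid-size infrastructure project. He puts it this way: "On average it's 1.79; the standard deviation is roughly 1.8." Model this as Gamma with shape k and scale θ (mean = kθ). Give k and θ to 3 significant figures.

For Gamma(k, scale θ): mean = kθ, variance = kθ², so CV = 1/√k.
CV = SD/mean = 1.8/1.79 = 1.006, hence k = 1/CV² = 0.989.
Then θ = mean/k = 1.79/0.989 = 1.81.

k ≈ 0.989, θ ≈ 1.81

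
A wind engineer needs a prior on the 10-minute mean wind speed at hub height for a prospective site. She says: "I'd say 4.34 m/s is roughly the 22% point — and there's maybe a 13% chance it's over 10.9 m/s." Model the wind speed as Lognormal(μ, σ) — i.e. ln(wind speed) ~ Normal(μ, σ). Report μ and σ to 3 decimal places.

If T ~ Lognormal(μ,σ) then ln T ~ Normal(μ,σ), so the p-quantile of ln T is μ + z_p·σ.
ln(4.34) = 1.468 and ln(10.9) = 2.389; z_{0.22} = -0.7722, z_{0.87} = 1.126.
σ = (2.389 − 1.468)/(1.126 − (-0.7722)) = 0.485.
μ = 1.468 − (-0.7722)·0.485 = 1.842.

μ ≈ 1.842, σ ≈ 0.485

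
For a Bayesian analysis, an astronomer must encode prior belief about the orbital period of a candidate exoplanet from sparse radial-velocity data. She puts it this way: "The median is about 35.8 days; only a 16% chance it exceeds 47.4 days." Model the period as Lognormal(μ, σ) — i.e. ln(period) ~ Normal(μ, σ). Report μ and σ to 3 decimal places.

If T ~ Lognormal(μ,σ) then ln T ~ Normal(μ,σ), so the p-quantile of ln T is μ + z_p·σ.
ln(35.8) = 3.578 and ln(47.4) = 3.859; z_{0.5} = 0, z_{0.84} = 0.9945.
σ = (3.859 − 3.578)/(0.9945 − (0)) = 0.282.
μ = 3.578 − (0)·0.282 = 3.578.

μ ≈ 3.578, σ ≈ 0.282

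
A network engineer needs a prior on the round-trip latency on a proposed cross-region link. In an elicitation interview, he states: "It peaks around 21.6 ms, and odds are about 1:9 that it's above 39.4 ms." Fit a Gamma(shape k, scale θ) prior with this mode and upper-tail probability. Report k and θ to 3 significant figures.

Gamma(k,θ) with k>1 has mode (k−1)θ, so θ = 21.6/(k−1).
Need P(X < 39.4) = 0.9 with θ tied to k this way. Start at k = 2, θ = 21.6: P(X<39.4) ≈ 0.544.
Too low — raise k to concentrate. Iterating converges to k ≈ 6.28.
Then θ = 21.6/(6.28−1) ≈ 4.09.

k ≈ 6.28, θ ≈ 4.09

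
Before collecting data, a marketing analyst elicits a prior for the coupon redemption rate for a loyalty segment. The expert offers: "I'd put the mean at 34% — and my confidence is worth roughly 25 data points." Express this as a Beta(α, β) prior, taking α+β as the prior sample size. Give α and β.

Under the effective-sample-size interpretation, Beta(α, β) has prior mean α/(α+β) and prior sample size α+β.
So α+β = 25 and α/(α+β) = 0.34, giving α = 0.34·25 = 8.5 and β = 25 − 8.5 = 16.5.

α = 8.5, β = 16.5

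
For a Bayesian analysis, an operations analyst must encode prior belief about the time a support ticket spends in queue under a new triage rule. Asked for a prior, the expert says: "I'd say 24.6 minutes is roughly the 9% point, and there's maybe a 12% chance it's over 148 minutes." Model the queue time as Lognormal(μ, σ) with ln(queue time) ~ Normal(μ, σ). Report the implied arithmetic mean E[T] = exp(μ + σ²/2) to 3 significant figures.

If T ~ Lognormal(μ,σ) then ln T ~ Normal(μ,σ), so the p-quantile of ln T is μ + z_p·σ.
ln(24.6) = 3.203 and ln(148) = 4.997; z_{0.09} = -1.341, z_{0.88} = 1.175.
σ = (4.997 − 3.203)/(1.175 − (-1.341)) = 0.713.
μ = 3.203 − (-1.341)·0.713 = 4.159.
E[T] = exp(μ + σ²/2) = exp(4.159 + 0.2544) = 82.6 minutes.

E[T] ≈ 82.6 minutes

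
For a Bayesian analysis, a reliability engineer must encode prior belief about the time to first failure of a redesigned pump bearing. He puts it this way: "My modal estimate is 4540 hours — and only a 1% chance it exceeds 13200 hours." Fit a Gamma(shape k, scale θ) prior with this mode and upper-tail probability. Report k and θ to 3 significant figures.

k ≈ 4.98, θ ≈ 1140

Gamma(k,θ) with k>1 has mode (k−1)θ, so θ = 4540/(k−1).
Need P(X < 13200) = 0.99 with θ tied to k this way. Start at k = 2, θ = 4540: P(X<13200) ≈ 0.787.
Too low — raise k to concentrate. Iterating converges to k ≈ 4.98.
Then θ = 4540/(4.98−1) ≈ 1140.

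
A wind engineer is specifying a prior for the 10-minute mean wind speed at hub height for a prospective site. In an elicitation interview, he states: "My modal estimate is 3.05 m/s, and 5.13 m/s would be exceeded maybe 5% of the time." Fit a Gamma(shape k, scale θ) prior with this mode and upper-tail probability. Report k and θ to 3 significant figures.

k ≈ 11.3, θ ≈ 0.295

Gamma(k,θ) with k>1 has mode (k−1)θ, so θ = 3.05/(k−1).
Need P(X < 5.13) = 0.95 with θ tied to k this way. Start at k = 2, θ = 3.05: P(X<5.13) ≈ 0.501.
Too low — raise k to concentrate. Iterating converges to k ≈ 11.3.
Then θ = 3.05/(11.3−1) ≈ 0.295.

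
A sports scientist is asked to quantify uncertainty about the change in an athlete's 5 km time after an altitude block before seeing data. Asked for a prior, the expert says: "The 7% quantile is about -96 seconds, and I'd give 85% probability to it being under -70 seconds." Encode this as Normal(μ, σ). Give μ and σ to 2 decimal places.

The p-quantile of Normal(μ,σ) is μ + z_p·σ, with z_{0.07} = -1.476 and z_{0.85} = 1.036.
Eliminate σ: μ = (z₂·x₁ − z₁·x₂)/(z₂ − z₁) = (1.036·-96 − (-1.476)·-70)/2.512 = -80.73.
Then σ = (x₂ − x₁)/(z₂ − z₁) = (-70 − -96)/2.512 = 10.35.

μ = -80.73, σ = 10.35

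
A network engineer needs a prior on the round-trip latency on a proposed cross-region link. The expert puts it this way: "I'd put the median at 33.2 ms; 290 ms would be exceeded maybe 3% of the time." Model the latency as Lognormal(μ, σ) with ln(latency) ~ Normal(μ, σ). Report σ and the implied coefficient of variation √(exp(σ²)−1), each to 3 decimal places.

σ ≈ 1.152, CV ≈ 1.665

If T ~ Lognormal(μ,σ) then ln T ~ Normal(μ,σ), so the p-quantile of ln T is μ + z_p·σ.
ln(33.2) = 3.503 and ln(290) = 5.67; z_{0.5} = 0, z_{0.97} = 1.881.
σ = (5.67 − 3.503)/(1.881 − (0)) = 1.152.
μ = 3.503 − (0)·1.152 = 3.503.
CV = √(exp(σ²)−1) = √(exp(1.3279)−1) = 1.665.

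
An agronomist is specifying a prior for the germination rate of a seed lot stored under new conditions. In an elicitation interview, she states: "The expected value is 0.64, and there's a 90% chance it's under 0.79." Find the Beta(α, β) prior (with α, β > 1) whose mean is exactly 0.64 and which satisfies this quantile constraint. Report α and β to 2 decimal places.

With mean 0.64 fixed, write α = 0.64s, β = 0.36s where s = α+β.
Need P(θ < 0.79) = 0.9 under Beta(0.64s, 0.36s). Normal approximation: (q−m)/√(m(1−m)/s) ≈ z_{0.9} = 1.28, so s ≈ 0.64·0.36·(1.28)²/(0.79−0.64)² = 16.8.
At s = 16.8: P(θ<0.79) ≈ 0.910. Adjusting to match 0.9 gives s ≈ 15.45.
So α = 0.64·15.45 ≈ 9.89, β = 0.36·15.45 ≈ 5.56.

α ≈ 9.89, β ≈ 5.56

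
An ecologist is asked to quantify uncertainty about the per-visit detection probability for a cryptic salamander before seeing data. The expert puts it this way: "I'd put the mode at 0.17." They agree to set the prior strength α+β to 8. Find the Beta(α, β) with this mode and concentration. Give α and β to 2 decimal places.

α = 2.02, β = 5.98

For α,β > 1 the Beta mode is (α−1)/(α+β−2). With α+β = 8, the mode is (α−1)/6.
Set (α−1)/6 = 0.17 → α = 1 + 0.17·6 = 2.02.
β = 8 − α = 5.98.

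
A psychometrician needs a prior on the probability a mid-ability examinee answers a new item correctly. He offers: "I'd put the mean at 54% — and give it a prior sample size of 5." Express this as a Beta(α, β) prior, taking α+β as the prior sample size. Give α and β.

α = 2.7, β = 2.3

Under the effective-sample-size interpretation, Beta(α, β) has prior mean α/(α+β) and prior sample size α+β.
So α+β = 5 and α/(α+β) = 0.54, giving α = 0.54·5 = 2.7 and β = 5 − 2.7 = 2.3.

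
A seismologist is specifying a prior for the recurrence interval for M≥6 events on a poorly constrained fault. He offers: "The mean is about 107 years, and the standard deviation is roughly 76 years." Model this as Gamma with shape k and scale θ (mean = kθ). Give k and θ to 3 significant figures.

For Gamma(k, scale θ): mean = kθ, variance = kθ², so CV = 1/√k.
CV = SD/mean = 76/107 = 0.7103, hence k = 1/CV² = 1.98.
Then θ = mean/k = 107/1.98 = 54.

k ≈ 1.98, θ ≈ 54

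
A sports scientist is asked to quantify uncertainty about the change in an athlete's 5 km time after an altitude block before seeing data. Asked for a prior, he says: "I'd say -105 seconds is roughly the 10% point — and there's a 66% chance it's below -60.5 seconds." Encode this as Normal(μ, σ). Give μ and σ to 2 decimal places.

The p-quantile of Normal(μ,σ) is μ + z_p·σ, with z_{0.1} = -1.282 and z_{0.66} = 0.4125.
Eliminate σ: μ = (z₂·x₁ − z₁·x₂)/(z₂ − z₁) = (0.4125·-105 − (-1.282)·-60.5)/1.694 = -71.33.
Then σ = (x₂ − x₁)/(z₂ − z₁) = (-60.5 − -105)/1.694 = 26.27.

μ = -71.33, σ = 26.27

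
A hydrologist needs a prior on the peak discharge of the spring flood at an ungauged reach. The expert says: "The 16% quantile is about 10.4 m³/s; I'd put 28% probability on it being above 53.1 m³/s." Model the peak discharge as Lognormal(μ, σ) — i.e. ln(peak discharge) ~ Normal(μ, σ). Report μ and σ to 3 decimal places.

μ ≈ 3.370, σ ≈ 1.034

If T ~ Lognormal(μ,σ) then ln T ~ Normal(μ,σ), so the p-quantile of ln T is μ + z_p·σ.
ln(10.4) = 2.342 and ln(53.1) = 3.972; z_{0.16} = -0.9945, z_{0.72} = 0.5828.
σ = (3.972 − 2.342)/(0.5828 − (-0.9945)) = 1.034.
μ = 2.342 − (-0.9945)·1.034 = 3.370.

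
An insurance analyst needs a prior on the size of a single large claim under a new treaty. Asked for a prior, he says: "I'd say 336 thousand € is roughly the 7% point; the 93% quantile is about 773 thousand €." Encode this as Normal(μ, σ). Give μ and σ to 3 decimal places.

For Normal(μ,σ), the p-quantile is μ + z_p·σ. Here z_{0.07} = -1.476, z_{0.93} = 1.476.
So 336 = μ − 1.476σ and 773 = μ + 1.476σ.
Subtracting: σ = (773 − 336)/(1.476 − (-1.476)) = 148.056.
Then μ = 336 − (-1.476)·148.056 = 554.500.

μ = 554.500, σ = 148.056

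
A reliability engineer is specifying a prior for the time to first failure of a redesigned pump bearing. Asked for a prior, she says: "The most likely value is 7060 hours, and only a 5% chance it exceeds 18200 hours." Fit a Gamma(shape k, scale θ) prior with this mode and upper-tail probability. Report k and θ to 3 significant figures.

k ≈ 4.02, θ ≈ 2340

Gamma(k,θ) with k>1 has mode (k−1)θ, so θ = 7060/(k−1).
Need P(X < 18200) = 0.95 with θ tied to k this way. Start at k = 2, θ = 7060: P(X<18200) ≈ 0.728.
Too low — raise k to concentrate. Iterating converges to k ≈ 4.02.
Then θ = 7060/(4.02−1) ≈ 2340.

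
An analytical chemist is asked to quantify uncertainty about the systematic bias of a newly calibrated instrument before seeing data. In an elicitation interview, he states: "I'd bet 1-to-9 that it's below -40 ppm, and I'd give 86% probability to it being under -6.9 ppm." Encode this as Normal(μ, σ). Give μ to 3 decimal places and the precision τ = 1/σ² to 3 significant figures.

μ = -22.040, τ = 0.00509

For Normal(μ,σ), the p-quantile is μ + z_p·σ. Here z_{0.1} = -1.282, z_{0.86} = 1.08.
So -40 = μ − 1.282σ and -6.9 = μ + 1.08σ.
Subtracting: σ = (-6.9 − -40)/(1.08 − (-1.282)) = 14.014.
Then μ = -40 − (-1.282)·14.014 = -22.040.
Precision τ = 1/σ² = 1/14.01² = 0.00509.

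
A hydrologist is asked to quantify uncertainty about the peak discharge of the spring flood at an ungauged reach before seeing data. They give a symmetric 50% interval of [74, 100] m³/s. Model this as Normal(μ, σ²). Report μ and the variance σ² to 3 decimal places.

A symmetric 50% interval runs μ ± z·σ with z = 0.6745.
Half-width = 13, so σ = 13/0.6745 = 19.2738 and σ² = 371.480.
μ is the interval midpoint, 87.000.

μ = 87.000, σ² = 371.480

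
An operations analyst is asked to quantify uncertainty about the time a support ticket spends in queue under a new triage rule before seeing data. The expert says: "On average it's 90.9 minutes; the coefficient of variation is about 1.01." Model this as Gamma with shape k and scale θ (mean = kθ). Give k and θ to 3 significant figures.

k ≈ 0.98, θ ≈ 92.7

For Gamma(k, scale θ): mean = kθ, variance = kθ², so CV = 1/√k.
CV = 1.01, hence k = 1/CV² = 0.98.
Then θ = mean/k = 90.9/0.98 = 92.7.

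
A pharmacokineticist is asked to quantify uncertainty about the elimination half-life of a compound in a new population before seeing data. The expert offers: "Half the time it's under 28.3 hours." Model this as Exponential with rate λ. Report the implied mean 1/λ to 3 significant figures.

mean ≈ 40.8 hours

Exponential median = ln 2 / λ, so λ = ln 2 / 28.3 = 0.0245.
Mean = 1/λ = 40.8 hours.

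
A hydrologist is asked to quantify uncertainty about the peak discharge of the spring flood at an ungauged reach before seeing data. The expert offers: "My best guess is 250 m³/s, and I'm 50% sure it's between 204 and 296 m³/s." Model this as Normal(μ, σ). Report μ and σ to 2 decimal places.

μ = 250.00, σ = 68.20

A symmetric 50% interval runs μ ± z·σ with z = 0.6745.
Half-width = 46, so σ = 46/0.6745 = 68.20.
μ is the stated best guess, 250.00.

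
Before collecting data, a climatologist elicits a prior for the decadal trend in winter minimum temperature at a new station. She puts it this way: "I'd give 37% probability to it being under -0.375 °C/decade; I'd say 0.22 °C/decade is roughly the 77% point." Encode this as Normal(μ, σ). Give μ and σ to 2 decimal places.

μ = -0.19, σ = 0.56

For Normal(μ,σ), the p-quantile is μ + z_p·σ. Here z_{0.37} = -0.3319, z_{0.77} = 0.7388.
So -0.375 = μ − 0.3319σ and 0.22 = μ + 0.7388σ.
Subtracting: σ = (0.22 − -0.375)/(0.7388 − (-0.3319)) = 0.56.
Then μ = -0.375 − (-0.3319)·0.56 = -0.19.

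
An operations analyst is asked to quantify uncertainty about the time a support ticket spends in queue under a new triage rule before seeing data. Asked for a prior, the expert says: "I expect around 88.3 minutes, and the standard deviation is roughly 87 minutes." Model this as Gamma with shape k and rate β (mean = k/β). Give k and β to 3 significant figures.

k ≈ 1.03, β ≈ 0.0117

For Gamma(k, rate β): mean = k/β, variance = k/β², so CV = 1/√k.
CV = SD/mean = 87/88.3 = 0.9853, hence k = 1/CV² = 1.03.
Then β = k/mean = 1.03/88.3 = 0.0117.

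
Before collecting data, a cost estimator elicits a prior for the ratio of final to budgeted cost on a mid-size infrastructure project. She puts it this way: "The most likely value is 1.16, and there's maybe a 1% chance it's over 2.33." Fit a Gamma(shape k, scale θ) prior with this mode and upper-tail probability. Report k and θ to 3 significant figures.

Gamma(k,θ) with k>1 has mode (k−1)θ, so θ = 1.16/(k−1).
Need P(X < 2.33) = 0.99 with θ tied to k this way. Start at k = 2, θ = 1.16: P(X<2.33) ≈ 0.596.
Too low — raise k to concentrate. Iterating converges to k ≈ 11.1.
Then θ = 1.16/(11.1−1) ≈ 0.115.

k ≈ 11.1, θ ≈ 0.115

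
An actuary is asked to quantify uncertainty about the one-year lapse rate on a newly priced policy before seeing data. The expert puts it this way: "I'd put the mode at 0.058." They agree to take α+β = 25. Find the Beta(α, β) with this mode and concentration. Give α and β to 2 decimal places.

For α,β > 1 the Beta mode is (α−1)/(α+β−2). With α+β = 25, the mode is (α−1)/23.
Set (α−1)/23 = 0.058 → α = 1 + 0.058·23 = 2.33.
β = 25 − α = 22.67.

α = 2.33, β = 22.67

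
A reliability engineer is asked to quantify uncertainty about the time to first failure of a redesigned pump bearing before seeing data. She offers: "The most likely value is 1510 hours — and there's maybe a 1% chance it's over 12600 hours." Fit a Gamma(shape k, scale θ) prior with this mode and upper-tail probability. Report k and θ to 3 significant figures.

k ≈ 1.74, θ ≈ 2050

Gamma(k,θ) with k>1 has mode (k−1)θ, so θ = 1510/(k−1).
Need P(X < 12600) = 0.99 with θ tied to k this way. Start at k = 2, θ = 1510: P(X<12600) ≈ 0.998.
Too high — lower k to spread out. Iterating converges to k ≈ 1.74.
Then θ = 1510/(1.74−1) ≈ 2050.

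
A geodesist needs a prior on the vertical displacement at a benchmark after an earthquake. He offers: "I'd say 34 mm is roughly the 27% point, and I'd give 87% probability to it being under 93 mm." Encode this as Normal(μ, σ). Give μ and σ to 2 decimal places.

μ = 54.79, σ = 33.92

For Normal(μ,σ), the p-quantile is μ + z_p·σ. Here z_{0.27} = -0.6128, z_{0.87} = 1.126.
So 34 = μ − 0.6128σ and 93 = μ + 1.126σ.
Subtracting: σ = (93 − 34)/(1.126 − (-0.6128)) = 33.92.
Then μ = 34 − (-0.6128)·33.92 = 54.79.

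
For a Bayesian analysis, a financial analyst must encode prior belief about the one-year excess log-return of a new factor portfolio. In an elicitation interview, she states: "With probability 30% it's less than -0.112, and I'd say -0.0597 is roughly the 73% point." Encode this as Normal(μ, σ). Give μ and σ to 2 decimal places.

For Normal(μ,σ), the p-quantile is μ + z_p·σ. Here z_{0.3} = -0.5244, z_{0.73} = 0.6128.
So -0.112 = μ − 0.5244σ and -0.0597 = μ + 0.6128σ.
Subtracting: σ = (-0.0597 − -0.112)/(0.6128 − (-0.5244)) = 0.05.
Then μ = -0.112 − (-0.5244)·0.05 = -0.09.

μ = -0.09, σ = 0.05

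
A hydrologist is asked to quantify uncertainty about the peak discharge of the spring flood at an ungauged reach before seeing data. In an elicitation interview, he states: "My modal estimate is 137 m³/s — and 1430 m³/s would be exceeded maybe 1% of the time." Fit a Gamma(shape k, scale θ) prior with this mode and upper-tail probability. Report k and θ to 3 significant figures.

Gamma(k,θ) with k>1 has mode (k−1)θ, so θ = 137/(k−1).
Need P(X < 1430) = 0.99 with θ tied to k this way. Start at k = 2, θ = 137: P(X<1430) ≈ 1.000.
Too high — lower k to spread out. Iterating converges to k ≈ 1.55.
Then θ = 137/(1.55−1) ≈ 247.

k ≈ 1.55, θ ≈ 247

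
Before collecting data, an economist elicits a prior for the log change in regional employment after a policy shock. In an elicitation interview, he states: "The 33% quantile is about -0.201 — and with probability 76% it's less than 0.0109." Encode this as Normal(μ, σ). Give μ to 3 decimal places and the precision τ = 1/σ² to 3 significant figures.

For Normal(μ,σ), the p-quantile is μ + z_p·σ. Here z_{0.33} = -0.4399, z_{0.76} = 0.7063.
So -0.201 = μ − 0.4399σ and 0.0109 = μ + 0.7063σ.
Subtracting: σ = (0.0109 − -0.201)/(0.7063 − (-0.4399)) = 0.185.
Then μ = -0.201 − (-0.4399)·0.185 = -0.120.
Precision τ = 1/σ² = 1/0.1849² = 29.3.

μ = -0.120, τ = 29.3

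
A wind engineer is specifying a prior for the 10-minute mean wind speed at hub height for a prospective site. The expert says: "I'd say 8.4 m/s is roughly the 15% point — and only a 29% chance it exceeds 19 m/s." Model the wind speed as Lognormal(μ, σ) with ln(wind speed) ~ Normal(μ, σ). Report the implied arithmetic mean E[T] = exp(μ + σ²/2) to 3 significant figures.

If T ~ Lognormal(μ,σ) then ln T ~ Normal(μ,σ), so the p-quantile of ln T is μ + z_p·σ.
ln(8.4) = 2.128 and ln(19) = 2.944; z_{0.15} = -1.036, z_{0.71} = 0.5534.
σ = (2.944 − 2.128)/(0.5534 − (-1.036)) = 0.513.
μ = 2.128 − (-1.036)·0.513 = 2.660.
E[T] = exp(μ + σ²/2) = exp(2.660 + 0.1318) = 16.3 m/s.

E[T] ≈ 16.3 m/s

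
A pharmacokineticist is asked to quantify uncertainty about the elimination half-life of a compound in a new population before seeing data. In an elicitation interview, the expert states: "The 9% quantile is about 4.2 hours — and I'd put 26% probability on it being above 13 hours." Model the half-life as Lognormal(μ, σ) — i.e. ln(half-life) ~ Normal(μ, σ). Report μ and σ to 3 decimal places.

If T ~ Lognormal(μ,σ) then ln T ~ Normal(μ,σ), so the p-quantile of ln T is μ + z_p·σ.
ln(4.2) = 1.435 and ln(13) = 2.565; z_{0.09} = -1.341, z_{0.74} = 0.6433.
σ = (2.565 − 1.435)/(0.6433 − (-1.341)) = 0.569.
μ = 1.435 − (-1.341)·0.569 = 2.199.

μ ≈ 2.199, σ ≈ 0.569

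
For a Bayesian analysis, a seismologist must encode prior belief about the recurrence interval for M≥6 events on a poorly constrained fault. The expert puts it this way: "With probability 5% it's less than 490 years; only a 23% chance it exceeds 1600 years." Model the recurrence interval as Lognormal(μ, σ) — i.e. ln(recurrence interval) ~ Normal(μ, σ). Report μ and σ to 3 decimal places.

If T ~ Lognormal(μ,σ) then ln T ~ Normal(μ,σ), so the p-quantile of ln T is μ + z_p·σ.
ln(490) = 6.194 and ln(1600) = 7.378; z_{0.05} = -1.645, z_{0.77} = 0.7388.
σ = (7.378 − 6.194)/(0.7388 − (-1.645)) = 0.496.
μ = 6.194 − (-1.645)·0.496 = 7.011.

μ ≈ 7.011, σ ≈ 0.496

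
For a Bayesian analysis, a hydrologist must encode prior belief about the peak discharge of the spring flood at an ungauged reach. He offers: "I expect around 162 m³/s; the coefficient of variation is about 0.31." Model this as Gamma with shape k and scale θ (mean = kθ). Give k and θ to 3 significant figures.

For Gamma(k, scale θ): mean = kθ, variance = kθ², so CV = 1/√k.
CV = 0.31, hence k = 1/CV² = 10.4.
Then θ = mean/k = 162/10.4 = 15.6.

k ≈ 10.4, θ ≈ 15.6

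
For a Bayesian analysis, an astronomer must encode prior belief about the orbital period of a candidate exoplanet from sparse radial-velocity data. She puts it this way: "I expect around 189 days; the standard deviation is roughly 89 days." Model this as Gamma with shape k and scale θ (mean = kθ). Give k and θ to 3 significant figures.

For Gamma(k, scale θ): mean = kθ, variance = kθ², so CV = 1/√k.
CV = SD/mean = 89/189 = 0.4709, hence k = 1/CV² = 4.51.
Then θ = mean/k = 189/4.51 = 41.9.

k ≈ 4.51, θ ≈ 41.9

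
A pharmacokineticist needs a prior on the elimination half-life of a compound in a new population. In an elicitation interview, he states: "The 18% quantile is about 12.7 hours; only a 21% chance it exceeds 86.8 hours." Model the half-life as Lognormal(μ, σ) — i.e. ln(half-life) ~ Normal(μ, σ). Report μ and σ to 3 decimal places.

μ ≈ 3.563, σ ≈ 1.116

If T ~ Lognormal(μ,σ) then ln T ~ Normal(μ,σ), so the p-quantile of ln T is μ + z_p·σ.
ln(12.7) = 2.542 and ln(86.8) = 4.464; z_{0.18} = -0.9154, z_{0.79} = 0.8064.
σ = (4.464 − 2.542)/(0.8064 − (-0.9154)) = 1.116.
μ = 2.542 − (-0.9154)·1.116 = 3.563.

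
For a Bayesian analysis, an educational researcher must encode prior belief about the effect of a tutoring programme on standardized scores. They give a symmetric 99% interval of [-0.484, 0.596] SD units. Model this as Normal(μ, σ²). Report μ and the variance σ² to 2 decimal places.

A symmetric 99% interval runs μ ± z·σ with z = 2.576.
Half-width = 0.54, so σ = 0.54/2.576 = 0.210 and σ² = 0.04.
μ is the interval midpoint, 0.06.

μ = 0.06, σ² = 0.04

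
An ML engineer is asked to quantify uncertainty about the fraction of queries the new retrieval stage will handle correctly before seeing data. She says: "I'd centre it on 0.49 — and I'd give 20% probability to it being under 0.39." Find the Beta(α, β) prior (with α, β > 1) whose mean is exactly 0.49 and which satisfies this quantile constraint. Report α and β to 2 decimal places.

α ≈ 8.76, β ≈ 9.11

With mean 0.49 fixed, write α = 0.49s, β = 0.51s where s = α+β.
Need P(θ < 0.39) = 0.2 under Beta(0.49s, 0.51s). Normal approximation: (q−m)/√(m(1−m)/s) ≈ z_{0.2} = -0.842, so s ≈ 0.49·0.51·(-0.842)²/(0.39−0.49)² = 17.7.
At s = 17.7: P(θ<0.39) ≈ 0.201. Adjusting to match 0.2 gives s ≈ 17.87.
So α = 0.49·17.87 ≈ 8.76, β = 0.51·17.87 ≈ 9.11.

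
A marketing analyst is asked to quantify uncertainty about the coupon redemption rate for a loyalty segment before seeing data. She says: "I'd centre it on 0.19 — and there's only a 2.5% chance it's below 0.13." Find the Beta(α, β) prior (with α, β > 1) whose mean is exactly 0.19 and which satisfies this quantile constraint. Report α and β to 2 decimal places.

With mean 0.19 fixed, write α = 0.19s, β = 0.81s where s = α+β.
Need P(θ < 0.13) = 0.025 under Beta(0.19s, 0.81s). Normal approximation: (q−m)/√(m(1−m)/s) ≈ z_{0.025} = -1.96, so s ≈ 0.19·0.81·(-1.96)²/(0.13−0.19)² = 164.2.
At s = 164.2: P(θ<0.13) ≈ 0.017. Adjusting to match 0.025 gives s ≈ 141.86.
So α = 0.19·141.86 ≈ 26.95, β = 0.81·141.86 ≈ 114.90.

α ≈ 26.95, β ≈ 114.90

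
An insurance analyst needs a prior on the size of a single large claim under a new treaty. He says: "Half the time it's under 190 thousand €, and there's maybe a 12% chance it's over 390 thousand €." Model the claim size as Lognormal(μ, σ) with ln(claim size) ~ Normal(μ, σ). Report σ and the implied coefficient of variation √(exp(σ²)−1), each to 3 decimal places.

If T ~ Lognormal(μ,σ) then ln T ~ Normal(μ,σ), so the p-quantile of ln T is μ + z_p·σ.
ln(190) = 5.247 and ln(390) = 5.966; z_{0.5} = 0, z_{0.88} = 1.175.
σ = (5.966 − 5.247)/(1.175 − (0)) = 0.612.
μ = 5.247 − (0)·0.612 = 5.247.
CV = √(exp(σ²)−1) = √(exp(0.3746)−1) = 0.674.

σ ≈ 0.612, CV ≈ 0.674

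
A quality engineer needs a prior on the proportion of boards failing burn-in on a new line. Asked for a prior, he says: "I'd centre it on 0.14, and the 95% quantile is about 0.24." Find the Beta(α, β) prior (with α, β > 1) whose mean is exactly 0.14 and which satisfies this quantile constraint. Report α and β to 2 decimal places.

With mean 0.14 fixed, write α = 0.14s, β = 0.86s where s = α+β.
Need P(θ < 0.24) = 0.95 under Beta(0.14s, 0.86s). Normal approximation: (q−m)/√(m(1−m)/s) ≈ z_{0.95} = 1.64, so s ≈ 0.14·0.86·(1.64)²/(0.24−0.14)² = 32.6.
At s = 32.6: P(θ<0.24) ≈ 0.936. Adjusting to match 0.95 gives s ≈ 38.84.
So α = 0.14·38.84 ≈ 5.44, β = 0.86·38.84 ≈ 33.40.

α ≈ 5.44, β ≈ 33.40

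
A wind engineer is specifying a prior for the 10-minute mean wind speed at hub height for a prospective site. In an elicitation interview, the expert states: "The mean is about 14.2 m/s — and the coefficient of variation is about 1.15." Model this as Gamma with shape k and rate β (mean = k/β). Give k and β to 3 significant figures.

For Gamma(k, rate β): mean = k/β, variance = k/β², so CV = 1/√k.
CV = 1.15, hence k = 1/CV² = 0.756.
Then β = k/mean = 0.756/14.2 = 0.0532.

k ≈ 0.756, β ≈ 0.0532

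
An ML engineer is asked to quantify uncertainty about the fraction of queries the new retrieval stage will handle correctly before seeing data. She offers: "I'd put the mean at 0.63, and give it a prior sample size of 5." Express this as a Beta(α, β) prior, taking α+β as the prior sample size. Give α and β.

Under the effective-sample-size interpretation, Beta(α, β) has prior mean α/(α+β) and prior sample size α+β.
So α+β = 5 and α/(α+β) = 0.63, giving α = 0.63·5 = 3.15 and β = 5 − 3.15 = 1.85.

α = 3.15, β = 1.85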